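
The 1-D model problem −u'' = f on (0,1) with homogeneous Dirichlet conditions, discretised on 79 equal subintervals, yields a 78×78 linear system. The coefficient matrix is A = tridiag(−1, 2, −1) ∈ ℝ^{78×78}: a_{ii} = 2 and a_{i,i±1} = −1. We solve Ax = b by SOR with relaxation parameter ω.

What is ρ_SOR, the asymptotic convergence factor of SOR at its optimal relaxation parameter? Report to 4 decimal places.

ρ_SOR = 0.9235

ρ_J = max_k |cos(kπ/79)| = cos(π/79) = 0.9992
√(1−ρ_J²) = |sin(π/79)| = 0.03976
Then 2/(1+√(1−ρ_J²)) = 2/(1+0.03976); ω* = 2/1.03976 = 1.9235.
ρ_SOR = ω* − 1 = 1.9235 − 1 = 0.9235.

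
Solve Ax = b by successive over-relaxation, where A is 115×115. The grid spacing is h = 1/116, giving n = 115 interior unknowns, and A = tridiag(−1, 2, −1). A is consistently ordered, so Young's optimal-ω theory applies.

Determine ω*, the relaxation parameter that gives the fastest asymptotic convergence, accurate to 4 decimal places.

ω* = 1.9473

ρ_J = max_k |cos(kπ/116)| = cos(π/116) = 0.9996
√(1−ρ_J²) simplifies to sin(π/116) = 0.02708.
ω* = 2 / (1 + 0.02708) = 2 / 1.02708 ≈ 1.9473.
ρ_SOR = ω* − 1 ≈ 0.9473.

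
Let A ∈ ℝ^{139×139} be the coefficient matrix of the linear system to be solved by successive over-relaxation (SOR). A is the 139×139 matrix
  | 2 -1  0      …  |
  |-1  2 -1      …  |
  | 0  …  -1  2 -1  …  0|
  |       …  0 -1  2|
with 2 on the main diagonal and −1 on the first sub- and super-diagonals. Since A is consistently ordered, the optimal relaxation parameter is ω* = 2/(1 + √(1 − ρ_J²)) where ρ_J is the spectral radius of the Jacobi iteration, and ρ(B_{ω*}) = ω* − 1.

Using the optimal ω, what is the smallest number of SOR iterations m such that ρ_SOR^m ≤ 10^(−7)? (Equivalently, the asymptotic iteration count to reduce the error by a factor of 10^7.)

m = 360

[ρ_J] n=139: ρ(B_J) = cos(π/(n+1)) = cos(π/140) = 0.9997482.
√(1−ρ_J²) simplifies to sin(π/140) = 0.0224381.
ω* = 2 / (1 + 0.0224381) = 2 / 1.0224381 ≈ 1.9561086.
ρ_SOR = ω* − 1 ≈ 0.9561086.
Need (0.9561086)^m ≤ 10^(−7): m ≥ 7·ln10/|ln 0.9561086| = 16.1181/0.0448838 = 359.107 ⇒ m = 360.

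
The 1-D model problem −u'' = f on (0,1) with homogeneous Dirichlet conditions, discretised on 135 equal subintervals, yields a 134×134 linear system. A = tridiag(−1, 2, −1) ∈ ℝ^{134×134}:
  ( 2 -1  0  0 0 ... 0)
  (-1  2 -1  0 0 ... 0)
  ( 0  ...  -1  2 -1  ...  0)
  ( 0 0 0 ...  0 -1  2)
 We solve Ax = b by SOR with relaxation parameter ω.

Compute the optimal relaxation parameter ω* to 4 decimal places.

ω* = 1.9545

With n=134, ρ(Jacobi) = cos(π/135) = 0.9997.
√(1 − cos²(π/135)) = sin(π/135) ≈ 0.02327.
Then 2/(1+√(1−ρ_J²)) = 2/(1+0.02327); ω* = 2/1.02327 = 1.9545.
and ρ(B_{ω*}) = 1.9545 − 1 = 0.9545.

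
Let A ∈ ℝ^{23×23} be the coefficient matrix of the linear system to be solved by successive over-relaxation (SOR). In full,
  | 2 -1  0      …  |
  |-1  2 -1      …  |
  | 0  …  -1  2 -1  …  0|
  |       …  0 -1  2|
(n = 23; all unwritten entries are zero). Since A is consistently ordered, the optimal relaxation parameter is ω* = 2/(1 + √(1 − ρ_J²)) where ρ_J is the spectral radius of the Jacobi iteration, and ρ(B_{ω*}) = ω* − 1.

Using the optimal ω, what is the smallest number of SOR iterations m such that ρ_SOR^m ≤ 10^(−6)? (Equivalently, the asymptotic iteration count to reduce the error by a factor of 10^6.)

m = 53

ρ_J = max_k |cos(kπ/24)| = cos(π/24) = 0.9914449
√(1 − cos²(π/24)) = sin(π/24) ≈ 0.1305262.
[ω*] 2 ÷ (1 + 0.1305262) = 2 ÷ 1.1305262 = 1.7690877.
ρ_SOR = ω* − 1 = 1.7690877 − 1 = 0.7690877.
For 6 digits: m = 6·ln10 / (−ln 0.7690877) = 13.8155/0.26255 = 52.620; round up → m = 53.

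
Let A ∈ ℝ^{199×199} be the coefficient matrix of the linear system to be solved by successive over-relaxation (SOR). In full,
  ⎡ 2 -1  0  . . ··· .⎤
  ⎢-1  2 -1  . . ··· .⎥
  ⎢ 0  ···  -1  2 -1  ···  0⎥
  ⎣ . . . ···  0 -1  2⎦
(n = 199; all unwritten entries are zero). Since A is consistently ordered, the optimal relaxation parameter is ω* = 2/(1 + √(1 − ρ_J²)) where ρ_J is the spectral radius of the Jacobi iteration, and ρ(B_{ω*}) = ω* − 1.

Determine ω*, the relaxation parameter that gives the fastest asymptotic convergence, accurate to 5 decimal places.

B_J for the 199×199 system has eigenvalues cos(kπ/200); ρ_J = cos(π/200) = 0.99988.
√(1−ρ_J²) = |sin(π/200)| = 0.015707
ω* = 2/(1+0.015707) = 1.96907
ρ_SOR = ω* − 1 = 1.96907 − 1 = 0.96907.

ω* = 1.96907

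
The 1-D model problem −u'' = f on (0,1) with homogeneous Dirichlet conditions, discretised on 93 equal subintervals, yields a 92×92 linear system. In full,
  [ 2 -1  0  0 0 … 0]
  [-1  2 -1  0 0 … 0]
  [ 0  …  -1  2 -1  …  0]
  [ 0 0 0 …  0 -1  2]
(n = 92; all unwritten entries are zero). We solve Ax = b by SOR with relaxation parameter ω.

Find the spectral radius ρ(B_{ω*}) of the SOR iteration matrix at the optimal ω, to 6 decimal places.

½·tridiag(1,0,1) at n=92: λ_k = cos(kπ/93); max |λ| at k=1 ⇒ ρ_J = cos(π/93) ≈ 0.999429.
root = sin(π/93) = 0.0337741  (since 1−cos² = sin²).
ω* = 2/(1+0.0337741) = 1.934659
ρ_SOR = ω* − 1 = 1.934659 − 1 = 0.934659.

ρ_SOR = 0.934659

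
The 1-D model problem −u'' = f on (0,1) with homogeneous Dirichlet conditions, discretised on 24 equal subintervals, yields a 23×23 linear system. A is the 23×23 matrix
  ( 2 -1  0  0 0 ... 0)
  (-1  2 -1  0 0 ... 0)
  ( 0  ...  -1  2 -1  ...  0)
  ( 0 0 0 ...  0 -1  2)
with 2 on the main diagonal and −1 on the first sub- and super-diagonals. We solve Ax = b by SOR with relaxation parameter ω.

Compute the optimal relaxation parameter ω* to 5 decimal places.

n=23: λ(B_J) = 1 − λ(A)/2 = cos(kπ/24); k=1 gives ρ_J = 0.99144.
root = sin(π/24) = 0.130526  (since 1−cos² = sin²).
ω* = 2 / (1 + 0.130526) = 2 / 1.130526 ≈ 1.76909.
At ω = 1.76909 every |λ(B_ω)| = ω−1, so ρ_SOR = 0.76909.

ω* = 1.76909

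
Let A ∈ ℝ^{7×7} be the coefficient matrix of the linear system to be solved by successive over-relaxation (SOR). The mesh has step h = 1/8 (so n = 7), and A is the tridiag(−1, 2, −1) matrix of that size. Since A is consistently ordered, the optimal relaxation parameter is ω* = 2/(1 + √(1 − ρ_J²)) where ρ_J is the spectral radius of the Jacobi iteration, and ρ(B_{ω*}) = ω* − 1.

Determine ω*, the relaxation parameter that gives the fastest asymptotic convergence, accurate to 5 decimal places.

ω* = 1.44646

spectrum of D⁻¹(L+U) = {cos(kπ/8) : 1≤k≤7}; ρ_J = cos(π/8) = 0.92388.
root = sin(π/8) = 0.382683  (since 1−cos² = sin²).
Young: ω* = 2/(1+√(1−ρ_J²)) = 2/(1+0.382683) = 2/1.382683 = 1.44646.
and ρ(B_{ω*}) = 1.44646 − 1 = 0.44646.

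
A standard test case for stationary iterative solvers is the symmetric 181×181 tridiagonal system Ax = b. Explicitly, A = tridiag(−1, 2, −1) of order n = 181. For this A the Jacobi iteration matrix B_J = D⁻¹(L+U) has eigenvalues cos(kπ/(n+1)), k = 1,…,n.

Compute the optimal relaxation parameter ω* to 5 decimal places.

½·tridiag(1,0,1) at n=181: λ_k = cos(kπ/182); max |λ| at k=1 ⇒ ρ_J = cos(π/182) ≈ 0.99985.
root = sin(π/182) = 0.017261  (since 1−cos² = sin²).
ω* = 2/(1 + 0.017261) = 2/1.017261 = 1.96606.
[ρ_SOR] ω* − 1 = 0.96606.

ω* = 1.96606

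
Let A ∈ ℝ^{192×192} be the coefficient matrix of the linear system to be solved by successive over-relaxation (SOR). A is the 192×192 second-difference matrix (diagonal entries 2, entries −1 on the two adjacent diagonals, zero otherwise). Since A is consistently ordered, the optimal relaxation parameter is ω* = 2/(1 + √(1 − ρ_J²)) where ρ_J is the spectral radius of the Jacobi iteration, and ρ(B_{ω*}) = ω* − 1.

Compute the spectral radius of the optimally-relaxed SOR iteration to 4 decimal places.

ρ_SOR = 0.9680

n=192: λ(B_J) = 1 − λ(A)/2 = cos(kπ/193); k=1 gives ρ_J = 0.9999.
√(1−ρ_J²) simplifies to sin(π/193) = 0.01628.
So ω* = 2/1.01628 = 1.9680 (Young).
ρ_SOR = ω* − 1 ≈ 0.9680.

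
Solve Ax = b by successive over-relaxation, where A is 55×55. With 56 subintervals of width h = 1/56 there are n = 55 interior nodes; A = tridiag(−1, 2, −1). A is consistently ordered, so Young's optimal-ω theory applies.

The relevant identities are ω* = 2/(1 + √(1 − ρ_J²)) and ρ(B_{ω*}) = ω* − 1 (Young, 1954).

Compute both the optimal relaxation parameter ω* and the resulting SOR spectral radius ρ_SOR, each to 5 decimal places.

ω* = 1.89381, ρ_SOR = 0.89381

ρ_J = max_k |cos(kπ/56)| = cos(π/56) = 0.99843
root = sin(π/56) = 0.056070  (since 1−cos² = sin²).
ω* = 2/(1+0.056070) = 1.89381
and ρ(B_{ω*}) = 1.89381 − 1 = 0.89381.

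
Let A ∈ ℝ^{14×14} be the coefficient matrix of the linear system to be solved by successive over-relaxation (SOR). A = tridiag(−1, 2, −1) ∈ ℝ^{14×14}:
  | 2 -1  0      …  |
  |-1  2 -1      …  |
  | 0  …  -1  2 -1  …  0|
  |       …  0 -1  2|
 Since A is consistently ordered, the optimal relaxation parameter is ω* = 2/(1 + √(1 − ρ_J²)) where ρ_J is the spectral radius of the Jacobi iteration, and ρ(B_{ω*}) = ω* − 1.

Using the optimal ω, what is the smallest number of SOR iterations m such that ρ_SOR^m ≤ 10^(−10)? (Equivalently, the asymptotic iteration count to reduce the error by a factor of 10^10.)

[ρ_J] n=14: ρ(B_J) = cos(π/(n+1)) = cos(π/15) = 0.9781476.
√(1 − cos²(π/15)) = sin(π/15) ≈ 0.2079117.
Young: ω* = 2/(1+√(1−ρ_J²)) = 2/(1+0.2079117) = 2/1.2079117 = 1.6557502.
[ρ_SOR] ω* − 1 = 0.6557502.
ρ_SOR^m ≤ 10^(−10) ⇔ m ≥ 10·ln10/(−ln 0.6557502) = 23.0259/0.421975 = 54.567; m = ⌈54.567⌉ = 55.

m = 55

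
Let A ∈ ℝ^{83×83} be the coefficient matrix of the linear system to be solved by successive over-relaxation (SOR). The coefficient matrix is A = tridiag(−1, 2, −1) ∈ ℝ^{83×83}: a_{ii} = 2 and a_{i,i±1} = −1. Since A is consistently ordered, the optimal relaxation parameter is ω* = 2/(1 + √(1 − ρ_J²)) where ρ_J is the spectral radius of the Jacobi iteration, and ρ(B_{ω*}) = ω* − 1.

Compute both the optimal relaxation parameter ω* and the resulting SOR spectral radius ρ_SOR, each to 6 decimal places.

[ρ_J] n=83: ρ(B_J) = cos(π/(n+1)) = cos(π/84) = 0.999301.
root = sin(π/84) = 0.0373912  (since 1−cos² = sin²).
Young: ω* = 2/(1+√(1−ρ_J²)) = 2/(1+0.0373912) = 2/1.0373912 = 1.927913.
ρ(B_{ω*}) = ω*−1 = 0.927913

ω* = 1.927913, ρ_SOR = 0.927913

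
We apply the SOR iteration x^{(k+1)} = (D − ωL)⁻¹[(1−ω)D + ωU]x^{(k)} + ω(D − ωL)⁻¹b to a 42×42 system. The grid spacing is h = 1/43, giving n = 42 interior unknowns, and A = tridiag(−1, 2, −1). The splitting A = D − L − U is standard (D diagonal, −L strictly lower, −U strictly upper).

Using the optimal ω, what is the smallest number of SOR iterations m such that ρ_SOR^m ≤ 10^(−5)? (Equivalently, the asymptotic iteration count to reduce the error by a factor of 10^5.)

½·tridiag(1,0,1) at n=42: λ_k = cos(kπ/43); max |λ| at k=1 ⇒ ρ_J = cos(π/43) ≈ 0.9973323.
√(1−ρ_J²) simplifies to sin(π/43) = 0.0729953.
So ω* = 2/1.0729953 = 1.8639411 (Young).
[ρ_SOR] ω* − 1 = 0.8639411.
(0.8639411)^m ≤ 10^{−5}  ⇒  m·ln(0.8639411) ≤ −5·ln10  ⇒  m ≥ 78.720  ⇒  m = 79

m = 79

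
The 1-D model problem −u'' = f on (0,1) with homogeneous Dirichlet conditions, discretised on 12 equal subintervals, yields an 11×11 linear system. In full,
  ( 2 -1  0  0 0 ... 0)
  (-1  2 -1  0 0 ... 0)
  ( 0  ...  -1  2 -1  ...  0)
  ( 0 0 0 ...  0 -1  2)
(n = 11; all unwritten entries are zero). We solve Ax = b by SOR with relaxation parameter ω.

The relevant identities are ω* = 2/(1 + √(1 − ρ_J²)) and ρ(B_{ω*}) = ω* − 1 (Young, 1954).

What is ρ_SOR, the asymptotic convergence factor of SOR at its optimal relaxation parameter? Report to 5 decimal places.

B_J for the 11×11 system has eigenvalues cos(kπ/12); ρ_J = cos(π/12) = 0.96593.
root = sin(π/12) = 0.258819  (since 1−cos² = sin²).
Then 2/(1+√(1−ρ_J²)) = 2/(1+0.258819); ω* = 2/1.258819 = 1.58879.
At ω = 1.58879 every |λ(B_ω)| = ω−1, so ρ_SOR = 0.58879.

ρ_SOR = 0.58879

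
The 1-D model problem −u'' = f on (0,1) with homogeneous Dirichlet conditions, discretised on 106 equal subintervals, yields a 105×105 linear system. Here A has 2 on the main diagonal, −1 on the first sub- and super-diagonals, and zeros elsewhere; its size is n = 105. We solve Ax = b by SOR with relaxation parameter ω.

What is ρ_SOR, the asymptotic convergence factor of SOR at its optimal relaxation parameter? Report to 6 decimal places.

ρ_SOR = 0.942439

spectrum of D⁻¹(L+U) = {cos(kπ/106) : 1≤k≤105}; ρ_J = cos(π/106) = 0.999561.
√(1−ρ_J²) simplifies to sin(π/106) = 0.0296333.
Then 2/(1+√(1−ρ_J²)) = 2/(1+0.0296333); ω* = 2/1.0296333 = 1.942439.
and ρ(B_{ω*}) = 1.942439 − 1 = 0.942439.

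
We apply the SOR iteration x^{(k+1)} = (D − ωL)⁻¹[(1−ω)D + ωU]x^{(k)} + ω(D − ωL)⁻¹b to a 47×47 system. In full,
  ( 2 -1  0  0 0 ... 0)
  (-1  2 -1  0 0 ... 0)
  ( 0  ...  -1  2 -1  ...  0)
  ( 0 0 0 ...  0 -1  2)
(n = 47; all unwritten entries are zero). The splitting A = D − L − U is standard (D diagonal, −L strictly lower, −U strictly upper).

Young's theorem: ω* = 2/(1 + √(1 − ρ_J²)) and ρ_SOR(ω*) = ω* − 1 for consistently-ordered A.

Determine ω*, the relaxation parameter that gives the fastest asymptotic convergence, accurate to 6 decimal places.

[ρ_J] n=47: ρ(B_J) = cos(π/(n+1)) = cos(π/48) = 0.997859.
root = sin(π/48) = 0.0654031  (since 1−cos² = sin²).
So ω* = 2/1.0654031 = 1.877224 (Young).
ρ_SOR = ω* − 1 ≈ 0.877224.

ω* = 1.877224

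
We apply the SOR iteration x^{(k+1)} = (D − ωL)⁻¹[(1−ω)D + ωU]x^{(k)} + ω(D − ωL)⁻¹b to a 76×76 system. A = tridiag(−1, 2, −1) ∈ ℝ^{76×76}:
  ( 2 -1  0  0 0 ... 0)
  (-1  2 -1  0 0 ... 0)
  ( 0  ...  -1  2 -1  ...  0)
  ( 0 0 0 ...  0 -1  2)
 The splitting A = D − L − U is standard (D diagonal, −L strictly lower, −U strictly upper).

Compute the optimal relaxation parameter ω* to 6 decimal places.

ω* = 1.921620

B_J for the 76×76 system has eigenvalues cos(kπ/77); ρ_J = cos(π/77) = 0.999168.
√(1−ρ_J²) simplifies to sin(π/77) = 0.0407886.
[ω*] 2 ÷ (1 + 0.0407886) = 2 ÷ 1.0407886 = 1.921620.
Hence ρ(B_{ω*}) = 1.921620 − 1 = 0.921620.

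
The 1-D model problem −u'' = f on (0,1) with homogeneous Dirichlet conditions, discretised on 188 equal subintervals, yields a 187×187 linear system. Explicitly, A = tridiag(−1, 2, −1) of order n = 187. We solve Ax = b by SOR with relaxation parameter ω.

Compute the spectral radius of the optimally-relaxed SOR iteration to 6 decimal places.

[ρ_J] n=187: ρ(B_J) = cos(π/(n+1)) = cos(π/188) = 0.999860.
root = sin(π/188) = 0.0167098  (since 1−cos² = sin²).
[ω*] 2 ÷ (1 + 0.0167098) = 2 ÷ 1.0167098 = 1.967130.
[ρ_SOR] ω* − 1 = 0.967130.

ρ_SOR = 0.967130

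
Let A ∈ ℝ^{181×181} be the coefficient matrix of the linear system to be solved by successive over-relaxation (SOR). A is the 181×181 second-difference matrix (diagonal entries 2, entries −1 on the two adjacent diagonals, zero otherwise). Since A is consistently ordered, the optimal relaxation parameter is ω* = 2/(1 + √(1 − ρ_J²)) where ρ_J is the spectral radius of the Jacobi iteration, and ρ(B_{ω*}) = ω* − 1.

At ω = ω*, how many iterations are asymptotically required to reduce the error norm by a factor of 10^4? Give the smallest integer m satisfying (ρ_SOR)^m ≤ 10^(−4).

[ρ_J] n=181: ρ(B_J) = cos(π/(n+1)) = cos(π/182) = 0.9998510.
1 − cos²(π/182) = sin²(π/182) ⇒ √(1−ρ_J²) = sin(π/182) = 0.0172606.
So ω* = 2/1.0172606 = 1.9660645 (Young).
ρ_SOR = ω* − 1 = 1.9660645 − 1 = 0.9660645.
(0.9660645)^m ≤ 10^{−4}  ⇒  m·ln(0.9660645) ≤ −4·ln10  ⇒  m ≥ 266.775  ⇒  m = 267

m = 267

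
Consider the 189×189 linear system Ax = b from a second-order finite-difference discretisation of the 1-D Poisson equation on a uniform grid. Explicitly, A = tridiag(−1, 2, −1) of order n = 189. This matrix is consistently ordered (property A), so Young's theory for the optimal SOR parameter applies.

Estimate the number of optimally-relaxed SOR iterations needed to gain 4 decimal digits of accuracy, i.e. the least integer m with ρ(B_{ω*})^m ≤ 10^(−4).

m = 279

spectrum of D⁻¹(L+U) = {cos(kπ/190) : 1≤k≤189}; ρ_J = cos(π/190) = 0.9998633.
√(1−ρ_J²) simplifies to sin(π/190) = 0.0165339.
ω* = 2 / (1 + 0.0165339) = 2 / 1.0165339 ≈ 1.9674700.
[ρ_SOR] ω* − 1 = 0.9674700.
4·ln10 = 9.21034; −ln(0.9674700) = 0.0330709; m = ⌈9.21034/0.0330709⌉ = ⌈278.503⌉ = 279.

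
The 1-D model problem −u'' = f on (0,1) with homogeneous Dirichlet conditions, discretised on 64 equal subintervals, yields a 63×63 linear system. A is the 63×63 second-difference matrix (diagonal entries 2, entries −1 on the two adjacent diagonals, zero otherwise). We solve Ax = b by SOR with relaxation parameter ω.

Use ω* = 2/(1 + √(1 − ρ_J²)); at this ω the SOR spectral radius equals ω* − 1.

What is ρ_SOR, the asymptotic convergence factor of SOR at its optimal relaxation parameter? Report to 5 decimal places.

[ρ_J] n=63: ρ(B_J) = cos(π/(n+1)) = cos(π/64) = 0.99880.
1 − cos²(π/64) = sin²(π/64) ⇒ √(1−ρ_J²) = sin(π/64) = 0.049068.
[ω*] 2 ÷ (1 + 0.049068) = 2 ÷ 1.049068 = 1.90645.
ρ_SOR = ω* − 1 = 1.90645 − 1 = 0.90645.

ρ_SOR = 0.90645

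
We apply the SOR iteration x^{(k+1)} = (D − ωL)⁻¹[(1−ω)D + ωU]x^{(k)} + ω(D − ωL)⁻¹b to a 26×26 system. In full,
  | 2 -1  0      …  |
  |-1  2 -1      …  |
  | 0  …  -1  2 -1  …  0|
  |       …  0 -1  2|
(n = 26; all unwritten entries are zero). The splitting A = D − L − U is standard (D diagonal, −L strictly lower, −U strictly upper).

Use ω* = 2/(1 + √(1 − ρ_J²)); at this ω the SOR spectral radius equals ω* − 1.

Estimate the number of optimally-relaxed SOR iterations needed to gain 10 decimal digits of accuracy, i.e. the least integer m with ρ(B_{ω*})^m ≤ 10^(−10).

m = 99

spectrum of D⁻¹(L+U) = {cos(kπ/27) : 1≤k≤26}; ρ_J = cos(π/27) = 0.9932384.
√(1−ρ_J²) = |sin(π/27)| = 0.1160929
ω* = 2/(1+0.1160929) = 1.7919655
[ρ_SOR] ω* − 1 = 0.7919655.
m ≥ 10·ln10 / (−ln 0.7919655) = 98.723; smallest integer m = 99.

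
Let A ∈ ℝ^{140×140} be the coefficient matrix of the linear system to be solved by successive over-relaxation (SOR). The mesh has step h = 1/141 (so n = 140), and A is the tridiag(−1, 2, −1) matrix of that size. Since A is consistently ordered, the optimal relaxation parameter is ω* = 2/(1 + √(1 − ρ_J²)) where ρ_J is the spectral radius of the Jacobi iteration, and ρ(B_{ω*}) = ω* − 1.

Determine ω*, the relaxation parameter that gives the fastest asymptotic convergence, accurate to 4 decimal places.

ω* = 1.9564

spectrum of D⁻¹(L+U) = {cos(kπ/141) : 1≤k≤140}; ρ_J = cos(π/141) = 0.9998.
√(1−ρ_J²) = |sin(π/141)| = 0.02228
Young: ω* = 2/(1+√(1−ρ_J²)) = 2/(1+0.02228) = 2/1.02228 = 1.9564.
[ρ_SOR] ω* − 1 = 0.9564.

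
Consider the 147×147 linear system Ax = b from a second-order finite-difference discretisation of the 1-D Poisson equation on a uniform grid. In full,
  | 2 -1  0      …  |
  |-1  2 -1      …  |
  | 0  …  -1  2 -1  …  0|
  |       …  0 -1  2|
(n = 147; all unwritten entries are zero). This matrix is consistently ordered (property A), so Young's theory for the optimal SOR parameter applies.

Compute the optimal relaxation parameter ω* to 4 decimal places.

[ρ_J] n=147: ρ(B_J) = cos(π/(n+1)) = cos(π/148) = 0.9998.
√(1−ρ_J²) = |sin(π/148)| = 0.02123
[ω*] 2 ÷ (1 + 0.02123) = 2 ÷ 1.02123 = 1.9584.
and ρ(B_{ω*}) = 1.9584 − 1 = 0.9584.

ω* = 1.9584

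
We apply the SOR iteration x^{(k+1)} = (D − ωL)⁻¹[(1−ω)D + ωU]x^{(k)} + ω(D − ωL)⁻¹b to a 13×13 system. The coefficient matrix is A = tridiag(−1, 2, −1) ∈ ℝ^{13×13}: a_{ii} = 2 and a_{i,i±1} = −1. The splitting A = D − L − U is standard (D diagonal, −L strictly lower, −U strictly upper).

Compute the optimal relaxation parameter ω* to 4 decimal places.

n=13: λ(B_J) = 1 − λ(A)/2 = cos(kπ/14); k=1 gives ρ_J = 0.9749.
√(1−ρ_J²) simplifies to sin(π/14) = 0.22252.
Then 2/(1+√(1−ρ_J²)) = 2/(1+0.22252); ω* = 2/1.22252 = 1.6360.
ρ(B_{ω*}) = ω*−1 = 0.6360

ω* = 1.6360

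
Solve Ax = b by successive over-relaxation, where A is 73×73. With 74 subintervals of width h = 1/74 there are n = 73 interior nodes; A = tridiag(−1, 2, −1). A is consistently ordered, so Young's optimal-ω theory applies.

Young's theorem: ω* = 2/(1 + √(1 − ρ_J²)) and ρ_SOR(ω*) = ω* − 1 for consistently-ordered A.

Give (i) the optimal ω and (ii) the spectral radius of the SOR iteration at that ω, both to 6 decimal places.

ω* = 1.918573, ρ_SOR = 0.918573

spectrum of D⁻¹(L+U) = {cos(kπ/74) : 1≤k≤73}; ρ_J = cos(π/74) = 0.999099.
√(1 − cos²(π/74)) = sin(π/74) ≈ 0.0424412.
[ω*] 2 ÷ (1 + 0.0424412) = 2 ÷ 1.0424412 = 1.918573.
and ρ(B_{ω*}) = 1.918573 − 1 = 0.918573.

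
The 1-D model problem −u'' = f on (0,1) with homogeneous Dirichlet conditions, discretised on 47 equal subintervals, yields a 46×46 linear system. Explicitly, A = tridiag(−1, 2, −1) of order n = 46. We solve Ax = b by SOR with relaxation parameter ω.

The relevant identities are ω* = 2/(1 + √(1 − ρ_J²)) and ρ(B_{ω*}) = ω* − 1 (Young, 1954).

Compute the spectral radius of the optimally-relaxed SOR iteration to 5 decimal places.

ρ_SOR = 0.87478

n=46: λ(B_J) = 1 − λ(A)/2 = cos(kπ/47); k=1 gives ρ_J = 0.99777.
√(1−ρ_J²) simplifies to sin(π/47) = 0.066793.
ω* = 2 / (1 + 0.066793) = 2 / 1.066793 ≈ 1.87478.
ρ(B_{ω*}) = ω*−1 = 0.87478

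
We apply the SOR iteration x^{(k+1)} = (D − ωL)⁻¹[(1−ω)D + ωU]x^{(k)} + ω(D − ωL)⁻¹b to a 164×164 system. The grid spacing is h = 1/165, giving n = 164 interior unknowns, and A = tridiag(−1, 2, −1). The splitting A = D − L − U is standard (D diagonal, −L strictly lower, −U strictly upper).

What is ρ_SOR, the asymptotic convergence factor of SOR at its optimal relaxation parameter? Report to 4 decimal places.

spectrum of D⁻¹(L+U) = {cos(kπ/165) : 1≤k≤164}; ρ_J = cos(π/165) = 0.9998.
√(1−ρ_J²) simplifies to sin(π/165) = 0.01904.
Young: ω* = 2/(1+√(1−ρ_J²)) = 2/(1+0.01904) = 2/1.01904 = 1.9626.
[ρ_SOR] ω* − 1 = 0.9626.

ρ_SOR = 0.9626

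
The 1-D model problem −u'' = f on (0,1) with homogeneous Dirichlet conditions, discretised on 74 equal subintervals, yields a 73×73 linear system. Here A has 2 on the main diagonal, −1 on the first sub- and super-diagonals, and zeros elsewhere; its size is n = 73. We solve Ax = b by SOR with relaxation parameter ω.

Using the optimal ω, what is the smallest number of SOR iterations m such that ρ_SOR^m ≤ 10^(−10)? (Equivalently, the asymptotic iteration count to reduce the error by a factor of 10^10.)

m = 272

B_J for the 73×73 system has eigenvalues cos(kπ/74); ρ_J = cos(π/74) = 0.9990990.
root = sin(π/74) = 0.0424412  (since 1−cos² = sin²).
ω* = 2/(1 + 0.0424412) = 2/1.0424412 = 1.9185734.
[ρ_SOR] ω* − 1 = 0.9185734.
10·ln10 = 23.0259; −ln(0.9185734) = 0.0849335; m = ⌈23.0259/0.0849335⌉ = ⌈271.105⌉ = 272.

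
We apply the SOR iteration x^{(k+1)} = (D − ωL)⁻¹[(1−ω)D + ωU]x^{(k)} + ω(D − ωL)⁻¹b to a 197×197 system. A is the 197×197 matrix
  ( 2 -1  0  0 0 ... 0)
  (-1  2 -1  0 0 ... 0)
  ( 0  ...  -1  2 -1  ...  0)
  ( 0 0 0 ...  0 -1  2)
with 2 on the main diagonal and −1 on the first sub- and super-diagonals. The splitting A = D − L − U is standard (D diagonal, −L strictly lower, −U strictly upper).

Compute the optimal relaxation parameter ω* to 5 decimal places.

ω* = 1.96876

With n=197, ρ(Jacobi) = cos(π/198) = 0.99987.
√(1 − cos²(π/198)) = sin(π/198) ≈ 0.015866.
ω* = 2 / (1 + 0.015866) = 2 / 1.015866 ≈ 1.96876.
ρ_SOR = ω* − 1 = 1.96876 − 1 = 0.96876.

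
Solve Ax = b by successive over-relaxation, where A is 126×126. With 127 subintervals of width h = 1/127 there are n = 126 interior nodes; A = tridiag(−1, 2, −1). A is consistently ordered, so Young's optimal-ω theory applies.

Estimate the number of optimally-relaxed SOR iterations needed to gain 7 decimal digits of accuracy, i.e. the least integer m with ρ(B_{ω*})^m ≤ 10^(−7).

m = 326

½·tridiag(1,0,1) at n=126: λ_k = cos(kπ/127); max |λ| at k=1 ⇒ ρ_J = cos(π/127) ≈ 0.9996941.
√(1 − cos²(π/127)) = sin(π/127) ≈ 0.0247344.
Young: ω* = 2/(1+√(1−ρ_J²)) = 2/(1+0.0247344) = 2/1.0247344 = 1.9517252.
and ρ(B_{ω*}) = 1.9517252 − 1 = 0.9517252.
(0.9517252)^m ≤ 10^{−7}  ⇒  m·ln(0.9517252) ≤ −7·ln10  ⇒  m ≥ 325.757  ⇒  m = 326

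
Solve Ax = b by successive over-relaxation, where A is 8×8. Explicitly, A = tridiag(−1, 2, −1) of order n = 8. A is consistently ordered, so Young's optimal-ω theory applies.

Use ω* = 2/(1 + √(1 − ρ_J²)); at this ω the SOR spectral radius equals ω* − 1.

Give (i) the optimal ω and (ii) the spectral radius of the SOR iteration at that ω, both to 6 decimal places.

ω* = 1.490291, ρ_SOR = 0.490291

[ρ_J] n=8: ρ(B_J) = cos(π/(n+1)) = cos(π/9) = 0.939693.
√(1 − cos²(π/9)) = sin(π/9) ≈ 0.3420201.
ω* = 2/(1+0.3420201) = 1.490291
ρ(B_{ω*}) = ω*−1 = 0.490291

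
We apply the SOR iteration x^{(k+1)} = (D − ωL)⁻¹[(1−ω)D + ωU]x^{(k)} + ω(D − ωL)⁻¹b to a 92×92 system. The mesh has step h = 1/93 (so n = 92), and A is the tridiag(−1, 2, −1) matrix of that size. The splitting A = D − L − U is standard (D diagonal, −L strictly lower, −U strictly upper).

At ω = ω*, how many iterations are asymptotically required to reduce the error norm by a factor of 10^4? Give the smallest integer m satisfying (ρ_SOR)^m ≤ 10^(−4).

m = 137

B_J for the 92×92 system has eigenvalues cos(kπ/93); ρ_J = cos(π/93) = 0.9994295.
root = sin(π/93) = 0.0337741  (since 1−cos² = sin²).
ω* = 2 / (1 + 0.0337741) = 2 / 1.0337741 ≈ 1.9346586.
ρ(B_{ω*}) = ω*−1 = 0.9346586
Need (0.9346586)^m ≤ 10^(−4): m ≥ 4·ln10/|ln 0.9346586| = 9.21034/0.067574 = 136.300 ⇒ m = 137.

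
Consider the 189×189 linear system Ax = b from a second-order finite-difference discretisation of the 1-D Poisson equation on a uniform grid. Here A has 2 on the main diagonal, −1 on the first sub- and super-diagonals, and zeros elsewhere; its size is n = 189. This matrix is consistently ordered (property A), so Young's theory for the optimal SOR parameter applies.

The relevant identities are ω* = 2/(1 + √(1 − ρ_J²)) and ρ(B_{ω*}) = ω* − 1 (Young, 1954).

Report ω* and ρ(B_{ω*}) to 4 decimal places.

ω* = 1.9675, ρ_SOR = 0.9675

spectrum of D⁻¹(L+U) = {cos(kπ/190) : 1≤k≤189}; ρ_J = cos(π/190) = 0.9999.
√(1 − cos²(π/190)) = sin(π/190) ≈ 0.01653.
Then 2/(1+√(1−ρ_J²)) = 2/(1+0.01653); ω* = 2/1.01653 = 1.9675.
ρ_SOR = ω* − 1 ≈ 0.9675.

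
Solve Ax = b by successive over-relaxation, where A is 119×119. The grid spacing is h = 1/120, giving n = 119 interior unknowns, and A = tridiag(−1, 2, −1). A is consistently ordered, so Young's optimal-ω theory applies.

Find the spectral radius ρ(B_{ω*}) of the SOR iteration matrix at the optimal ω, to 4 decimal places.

ρ_SOR = 0.9490

ρ_J = max_k |cos(kπ/120)| = cos(π/120) = 0.9997
root = sin(π/120) = 0.02618  (since 1−cos² = sin²).
[ω*] 2 ÷ (1 + 0.02618) = 2 ÷ 1.02618 = 1.9490.
[ρ_SOR] ω* − 1 = 0.9490.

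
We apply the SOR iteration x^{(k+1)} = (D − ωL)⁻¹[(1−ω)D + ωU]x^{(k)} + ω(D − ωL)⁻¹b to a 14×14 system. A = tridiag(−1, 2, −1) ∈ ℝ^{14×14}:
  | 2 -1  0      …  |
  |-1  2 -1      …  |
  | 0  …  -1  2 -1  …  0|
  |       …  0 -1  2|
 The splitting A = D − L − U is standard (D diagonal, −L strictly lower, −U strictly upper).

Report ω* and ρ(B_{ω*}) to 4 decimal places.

½·tridiag(1,0,1) at n=14: λ_k = cos(kπ/15); max |λ| at k=1 ⇒ ρ_J = cos(π/15) ≈ 0.9781.
√(1−ρ_J²) = |sin(π/15)| = 0.20791
ω* = 2 / (1 + 0.20791) = 2 / 1.20791 ≈ 1.6558.
[ρ_SOR] ω* − 1 = 0.6558.

ω* = 1.6558, ρ_SOR = 0.6558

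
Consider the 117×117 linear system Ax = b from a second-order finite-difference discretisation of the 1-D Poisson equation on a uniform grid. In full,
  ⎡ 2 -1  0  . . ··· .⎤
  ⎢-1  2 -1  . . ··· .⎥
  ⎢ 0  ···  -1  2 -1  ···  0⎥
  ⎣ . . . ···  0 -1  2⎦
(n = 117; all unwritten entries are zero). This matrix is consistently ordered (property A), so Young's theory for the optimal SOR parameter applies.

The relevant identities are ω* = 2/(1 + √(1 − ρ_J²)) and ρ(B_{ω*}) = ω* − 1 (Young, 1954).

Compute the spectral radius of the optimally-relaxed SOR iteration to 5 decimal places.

[ρ_J] n=117: ρ(B_J) = cos(π/(n+1)) = cos(π/118) = 0.99965.
√(1−ρ_J²) = |sin(π/118)| = 0.026621
Young: ω* = 2/(1+√(1−ρ_J²)) = 2/(1+0.026621) = 2/1.026621 = 1.94814.
ρ_SOR = ω* − 1 ≈ 0.94814.

ρ_SOR = 0.94814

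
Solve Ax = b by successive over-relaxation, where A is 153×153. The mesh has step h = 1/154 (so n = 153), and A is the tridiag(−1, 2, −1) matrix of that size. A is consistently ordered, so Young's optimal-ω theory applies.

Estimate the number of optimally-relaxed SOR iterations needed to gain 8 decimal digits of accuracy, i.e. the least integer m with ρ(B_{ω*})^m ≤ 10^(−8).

m = 452

B_J for the 153×153 system has eigenvalues cos(kπ/154); ρ_J = cos(π/154) = 0.9997919.
√(1−ρ_J²) simplifies to sin(π/154) = 0.0203985.
[ω*] 2 ÷ (1 + 0.0203985) = 2 ÷ 1.0203985 = 1.9600186.
ρ_SOR = ω* − 1 ≈ 0.9600186.
Need (0.9600186)^m ≤ 10^(−8): m ≥ 8·ln10/|ln 0.9600186| = 18.4207/0.0408026 = 451.459 ⇒ m = 452.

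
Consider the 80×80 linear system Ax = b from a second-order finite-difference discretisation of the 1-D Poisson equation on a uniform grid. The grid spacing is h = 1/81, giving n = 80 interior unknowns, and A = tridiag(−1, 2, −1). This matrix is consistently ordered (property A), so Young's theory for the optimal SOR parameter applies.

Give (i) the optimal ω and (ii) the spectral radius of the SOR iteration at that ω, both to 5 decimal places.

ω* = 1.92534, ρ_SOR = 0.92534

[ρ_J] n=80: ρ(B_J) = cos(π/(n+1)) = cos(π/81) = 0.99925.
1 − cos²(π/81) = sin²(π/81) ⇒ √(1−ρ_J²) = sin(π/81) = 0.038775.
[ω*] 2 ÷ (1 + 0.038775) = 2 ÷ 1.038775 = 1.92534.
At ω = 1.92534 every |λ(B_ω)| = ω−1, so ρ_SOR = 0.92534.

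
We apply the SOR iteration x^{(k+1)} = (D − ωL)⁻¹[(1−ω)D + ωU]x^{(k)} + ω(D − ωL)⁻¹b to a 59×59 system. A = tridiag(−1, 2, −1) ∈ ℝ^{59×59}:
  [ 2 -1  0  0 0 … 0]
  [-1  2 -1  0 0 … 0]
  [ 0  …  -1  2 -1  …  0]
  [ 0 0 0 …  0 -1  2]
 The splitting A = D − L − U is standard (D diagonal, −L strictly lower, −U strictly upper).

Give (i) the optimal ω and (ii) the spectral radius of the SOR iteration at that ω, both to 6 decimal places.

½·tridiag(1,0,1) at n=59: λ_k = cos(kπ/60); max |λ| at k=1 ⇒ ρ_J = cos(π/60) ≈ 0.998630.
√(1−ρ_J²) = |sin(π/60)| = 0.0523360
So ω* = 2/1.0523360 = 1.900534 (Young).
ρ_SOR = ω* − 1 ≈ 0.900534.

ω* = 1.900534, ρ_SOR = 0.900534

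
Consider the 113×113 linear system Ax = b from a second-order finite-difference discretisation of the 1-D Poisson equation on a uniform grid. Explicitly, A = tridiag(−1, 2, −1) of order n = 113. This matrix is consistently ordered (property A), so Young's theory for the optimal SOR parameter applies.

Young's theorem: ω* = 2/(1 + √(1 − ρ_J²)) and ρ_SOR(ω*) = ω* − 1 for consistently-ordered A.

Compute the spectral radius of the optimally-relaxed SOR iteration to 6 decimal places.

[ρ_J] n=113: ρ(B_J) = cos(π/(n+1)) = cos(π/114) = 0.999620.
√(1 − cos²(π/114)) = sin(π/114) ≈ 0.0275543.
[ω*] 2 ÷ (1 + 0.0275543) = 2 ÷ 1.0275543 = 1.946369.
ρ_SOR = ω* − 1 ≈ 0.946369.

ρ_SOR = 0.946369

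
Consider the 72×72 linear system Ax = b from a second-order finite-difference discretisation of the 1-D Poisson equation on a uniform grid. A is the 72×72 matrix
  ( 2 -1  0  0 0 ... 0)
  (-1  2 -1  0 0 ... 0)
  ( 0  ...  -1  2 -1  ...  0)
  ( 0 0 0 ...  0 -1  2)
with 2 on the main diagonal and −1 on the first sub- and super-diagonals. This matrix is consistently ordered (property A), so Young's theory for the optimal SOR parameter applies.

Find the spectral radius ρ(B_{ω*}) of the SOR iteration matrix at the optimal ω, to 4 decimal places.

With n=72, ρ(Jacobi) = cos(π/73) = 0.9991.
√(1−ρ_J²) simplifies to sin(π/73) = 0.04302.
ω* = 2/(1+0.04302) = 1.9175
Hence ρ(B_{ω*}) = 1.9175 − 1 = 0.9175.

ρ_SOR = 0.9175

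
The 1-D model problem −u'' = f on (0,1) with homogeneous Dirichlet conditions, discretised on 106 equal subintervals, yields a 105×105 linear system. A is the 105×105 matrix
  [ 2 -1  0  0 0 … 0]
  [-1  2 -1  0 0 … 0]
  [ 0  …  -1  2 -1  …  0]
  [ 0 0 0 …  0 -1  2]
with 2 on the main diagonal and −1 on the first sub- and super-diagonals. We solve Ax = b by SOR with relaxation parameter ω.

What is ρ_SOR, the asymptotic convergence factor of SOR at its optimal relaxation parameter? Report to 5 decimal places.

[ρ_J] n=105: ρ(B_J) = cos(π/(n+1)) = cos(π/106) = 0.99956.
1 − cos²(π/106) = sin²(π/106) ⇒ √(1−ρ_J²) = sin(π/106) = 0.029633.
[ω*] 2 ÷ (1 + 0.029633) = 2 ÷ 1.029633 = 1.94244.
ρ_SOR = ω* − 1 = 1.94244 − 1 = 0.94244.

ρ_SOR = 0.94244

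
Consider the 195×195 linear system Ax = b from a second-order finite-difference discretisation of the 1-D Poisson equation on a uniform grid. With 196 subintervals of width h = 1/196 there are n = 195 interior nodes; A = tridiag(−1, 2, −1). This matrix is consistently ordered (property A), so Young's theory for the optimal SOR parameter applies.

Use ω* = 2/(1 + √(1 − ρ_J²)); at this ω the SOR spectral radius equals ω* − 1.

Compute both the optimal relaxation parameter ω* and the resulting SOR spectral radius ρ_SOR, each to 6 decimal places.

spectrum of D⁻¹(L+U) = {cos(kπ/196) : 1≤k≤195}; ρ_J = cos(π/196) = 0.999872.
√(1−ρ_J²) = |sin(π/196)| = 0.0160278
ω* = 2/(1 + 0.0160278) = 2/1.0160278 = 1.968450.
ρ(B_{ω*}) = ω*−1 = 0.968450

ω* = 1.968450, ρ_SOR = 0.968450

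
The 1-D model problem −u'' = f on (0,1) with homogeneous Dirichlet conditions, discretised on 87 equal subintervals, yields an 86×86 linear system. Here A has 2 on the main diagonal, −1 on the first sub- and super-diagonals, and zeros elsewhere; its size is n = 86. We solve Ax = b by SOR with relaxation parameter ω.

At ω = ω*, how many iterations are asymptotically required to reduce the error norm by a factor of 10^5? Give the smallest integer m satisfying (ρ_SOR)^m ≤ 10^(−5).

spectrum of D⁻¹(L+U) = {cos(kπ/87) : 1≤k≤86}; ρ_J = cos(π/87) = 0.9993481.
root = sin(π/87) = 0.0361024  (since 1−cos² = sin²).
ω* = 2/(1+0.0361024) = 1.9303111
Hence ρ(B_{ω*}) = 1.9303111 − 1 = 0.9303111.
ρ_SOR^m ≤ 10^(−5) ⇔ m ≥ 5·ln10/(−ln 0.9303111) = 11.5129/0.0722362 = 159.379; m = ⌈159.379⌉ = 160.

m = 160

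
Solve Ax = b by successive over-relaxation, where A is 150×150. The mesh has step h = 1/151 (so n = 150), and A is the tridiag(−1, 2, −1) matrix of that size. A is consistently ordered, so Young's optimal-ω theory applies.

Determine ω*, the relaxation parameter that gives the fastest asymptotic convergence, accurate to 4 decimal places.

ω* = 1.9592

n=150: λ(B_J) = 1 − λ(A)/2 = cos(kπ/151); k=1 gives ρ_J = 0.9998.
√(1 − cos²(π/151)) = sin(π/151) ≈ 0.02080.
Then 2/(1+√(1−ρ_J²)) = 2/(1+0.02080); ω* = 2/1.02080 = 1.9592.
At ω = 1.9592 every |λ(B_ω)| = ω−1, so ρ_SOR = 0.9592.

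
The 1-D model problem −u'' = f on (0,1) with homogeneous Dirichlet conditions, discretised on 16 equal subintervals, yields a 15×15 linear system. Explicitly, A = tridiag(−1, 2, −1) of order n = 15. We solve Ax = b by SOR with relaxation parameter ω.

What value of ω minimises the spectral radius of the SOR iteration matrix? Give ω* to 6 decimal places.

ρ_J = max_k |cos(kπ/16)| = cos(π/16) = 0.980785
1 − cos²(π/16) = sin²(π/16) ⇒ √(1−ρ_J²) = sin(π/16) = 0.1950903.
[ω*] 2 ÷ (1 + 0.1950903) = 2 ÷ 1.1950903 = 1.673514.
[ρ_SOR] ω* − 1 = 0.673514.

ω* = 1.673514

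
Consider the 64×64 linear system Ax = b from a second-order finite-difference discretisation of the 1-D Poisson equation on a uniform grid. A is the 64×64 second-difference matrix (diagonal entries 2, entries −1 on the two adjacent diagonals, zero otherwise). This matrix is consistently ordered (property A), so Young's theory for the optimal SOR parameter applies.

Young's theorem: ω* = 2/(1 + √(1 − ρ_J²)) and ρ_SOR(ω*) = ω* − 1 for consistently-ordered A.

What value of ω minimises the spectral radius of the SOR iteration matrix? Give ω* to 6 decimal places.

n=64: λ(B_J) = 1 − λ(A)/2 = cos(kπ/65); k=1 gives ρ_J = 0.998832.
√(1−ρ_J²) = |sin(π/65)| = 0.0483134
Young: ω* = 2/(1+√(1−ρ_J²)) = 2/(1+0.0483134) = 2/1.0483134 = 1.907826.
and ρ(B_{ω*}) = 1.907826 − 1 = 0.907826.

ω* = 1.907826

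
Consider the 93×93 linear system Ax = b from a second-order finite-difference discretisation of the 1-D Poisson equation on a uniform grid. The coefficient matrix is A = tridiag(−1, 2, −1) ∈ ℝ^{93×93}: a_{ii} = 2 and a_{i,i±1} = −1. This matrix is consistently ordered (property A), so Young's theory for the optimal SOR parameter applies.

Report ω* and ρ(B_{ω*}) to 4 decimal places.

ω* = 1.9353, ρ_SOR = 0.9353

½·tridiag(1,0,1) at n=93: λ_k = cos(kπ/94); max |λ| at k=1 ⇒ ρ_J = cos(π/94) ≈ 0.9994.
root = sin(π/94) = 0.03341  (since 1−cos² = sin²).
So ω* = 2/1.03341 = 1.9353 (Young).
and ρ(B_{ω*}) = 1.9353 − 1 = 0.9353.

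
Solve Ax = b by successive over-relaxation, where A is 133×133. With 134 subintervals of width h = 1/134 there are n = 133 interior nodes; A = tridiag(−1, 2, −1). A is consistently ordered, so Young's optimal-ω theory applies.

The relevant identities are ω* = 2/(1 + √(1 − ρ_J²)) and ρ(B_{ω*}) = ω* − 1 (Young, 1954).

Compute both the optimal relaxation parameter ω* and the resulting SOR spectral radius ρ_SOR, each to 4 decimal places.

B_J for the 133×133 system has eigenvalues cos(kπ/134); ρ_J = cos(π/134) = 0.9997.
1 − cos²(π/134) = sin²(π/134) ⇒ √(1−ρ_J²) = sin(π/134) = 0.02344.
Then 2/(1+√(1−ρ_J²)) = 2/(1+0.02344); ω* = 2/1.02344 = 1.9542.
Hence ρ(B_{ω*}) = 1.9542 − 1 = 0.9542.

ω* = 1.9542, ρ_SOR = 0.9542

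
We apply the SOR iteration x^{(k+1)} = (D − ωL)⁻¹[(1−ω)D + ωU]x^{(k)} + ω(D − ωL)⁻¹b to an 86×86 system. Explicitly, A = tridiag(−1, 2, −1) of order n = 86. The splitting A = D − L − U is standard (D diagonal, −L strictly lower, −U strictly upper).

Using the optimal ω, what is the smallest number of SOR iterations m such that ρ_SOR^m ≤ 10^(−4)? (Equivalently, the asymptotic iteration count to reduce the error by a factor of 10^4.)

m = 128

With n=86, ρ(Jacobi) = cos(π/87) = 0.9993481.
√(1−ρ_J²) = |sin(π/87)| = 0.0361024
Then 2/(1+√(1−ρ_J²)) = 2/(1+0.0361024); ω* = 2/1.0361024 = 1.9303111.
Hence ρ(B_{ω*}) = 1.9303111 − 1 = 0.9303111.
For 4 digits: m = 4·ln10 / (−ln 0.9303111) = 9.21034/0.0722362 = 127.503; round up → m = 128.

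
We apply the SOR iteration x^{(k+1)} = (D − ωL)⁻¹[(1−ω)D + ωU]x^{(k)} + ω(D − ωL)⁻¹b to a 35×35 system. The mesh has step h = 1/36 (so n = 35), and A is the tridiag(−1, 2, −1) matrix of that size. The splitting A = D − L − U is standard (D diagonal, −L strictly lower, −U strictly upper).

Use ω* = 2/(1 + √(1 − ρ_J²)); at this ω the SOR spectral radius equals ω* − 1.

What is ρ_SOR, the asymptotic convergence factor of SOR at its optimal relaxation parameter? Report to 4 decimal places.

n=35: λ(B_J) = 1 − λ(A)/2 = cos(kπ/36); k=1 gives ρ_J = 0.9962.
√(1−ρ_J²) = |sin(π/36)| = 0.08716
Then 2/(1+√(1−ρ_J²)) = 2/(1+0.08716); ω* = 2/1.08716 = 1.8397.
ρ_SOR = ω* − 1 ≈ 0.8397.

ρ_SOR = 0.8397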